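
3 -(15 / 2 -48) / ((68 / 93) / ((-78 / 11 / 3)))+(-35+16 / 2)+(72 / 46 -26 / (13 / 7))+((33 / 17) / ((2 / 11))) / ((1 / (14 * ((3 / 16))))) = -9588145 / 68816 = -139.33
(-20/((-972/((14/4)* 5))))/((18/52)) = 2275/2187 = 1.04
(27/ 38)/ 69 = 9/ 874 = 0.01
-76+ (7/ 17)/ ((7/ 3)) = -1289/ 17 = -75.82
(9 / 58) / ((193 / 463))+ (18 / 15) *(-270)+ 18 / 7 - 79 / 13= -327.13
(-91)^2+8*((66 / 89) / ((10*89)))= 327969269 / 39605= 8281.01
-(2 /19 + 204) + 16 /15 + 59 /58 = -3339413 /16530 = -202.02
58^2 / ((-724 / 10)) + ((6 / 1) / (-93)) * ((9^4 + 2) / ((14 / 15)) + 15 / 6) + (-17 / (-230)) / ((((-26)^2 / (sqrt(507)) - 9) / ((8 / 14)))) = -5561197146852 / 11115980155 + 1768 * sqrt(3) / 1981105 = -500.29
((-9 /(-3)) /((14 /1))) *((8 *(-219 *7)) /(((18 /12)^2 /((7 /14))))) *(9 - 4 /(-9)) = -49640 /9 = -5515.56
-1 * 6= -6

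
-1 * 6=-6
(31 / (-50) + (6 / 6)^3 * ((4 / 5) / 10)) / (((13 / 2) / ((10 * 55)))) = -594 / 13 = -45.69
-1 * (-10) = 10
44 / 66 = 2 / 3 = 0.67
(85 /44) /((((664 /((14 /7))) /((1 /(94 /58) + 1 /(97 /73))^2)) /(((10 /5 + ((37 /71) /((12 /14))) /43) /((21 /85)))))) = 1974309677375 /22187655463446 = 0.09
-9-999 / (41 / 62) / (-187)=-7065 / 7667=-0.92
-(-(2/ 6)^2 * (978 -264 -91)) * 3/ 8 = 623/ 24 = 25.96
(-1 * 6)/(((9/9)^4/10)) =-60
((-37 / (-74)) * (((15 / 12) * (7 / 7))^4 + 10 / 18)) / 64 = 6905 / 294912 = 0.02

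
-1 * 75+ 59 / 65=-4816 / 65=-74.09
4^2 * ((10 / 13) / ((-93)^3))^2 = 1600 / 109341341002881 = 0.00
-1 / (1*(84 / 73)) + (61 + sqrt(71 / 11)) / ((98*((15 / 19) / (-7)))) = -2683 / 420-19*sqrt(781) / 2310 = -6.62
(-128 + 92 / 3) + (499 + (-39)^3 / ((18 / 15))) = -294185 / 6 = -49030.83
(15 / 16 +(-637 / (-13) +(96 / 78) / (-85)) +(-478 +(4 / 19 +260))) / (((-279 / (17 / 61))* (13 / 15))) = 56389699 / 291456048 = 0.19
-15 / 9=-5 / 3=-1.67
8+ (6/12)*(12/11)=94/11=8.55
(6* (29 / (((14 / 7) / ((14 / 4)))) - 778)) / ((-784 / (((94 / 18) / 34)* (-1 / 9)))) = -136723 / 1439424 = -0.09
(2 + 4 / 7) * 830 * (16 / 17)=239040 / 119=2008.74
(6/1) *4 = 24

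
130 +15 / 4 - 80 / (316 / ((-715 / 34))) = 747105 / 5372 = 139.07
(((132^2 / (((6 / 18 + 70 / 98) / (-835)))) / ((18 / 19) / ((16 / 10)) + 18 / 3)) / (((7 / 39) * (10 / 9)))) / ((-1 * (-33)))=-320112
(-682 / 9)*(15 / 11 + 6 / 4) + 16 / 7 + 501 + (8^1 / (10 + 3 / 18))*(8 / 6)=122692 / 427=287.33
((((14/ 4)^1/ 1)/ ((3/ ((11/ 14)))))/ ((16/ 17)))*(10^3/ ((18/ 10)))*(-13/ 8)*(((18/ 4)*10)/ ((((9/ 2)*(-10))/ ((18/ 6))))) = 1519375/ 576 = 2637.80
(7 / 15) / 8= 7 / 120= 0.06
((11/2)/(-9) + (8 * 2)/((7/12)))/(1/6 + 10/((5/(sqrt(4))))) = 3379/525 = 6.44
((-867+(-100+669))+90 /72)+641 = 344.25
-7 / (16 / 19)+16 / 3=-143 / 48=-2.98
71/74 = 0.96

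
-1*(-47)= 47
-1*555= -555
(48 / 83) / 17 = 48 / 1411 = 0.03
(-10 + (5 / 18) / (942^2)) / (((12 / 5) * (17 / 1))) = -798627575 / 3258400608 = -0.25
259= 259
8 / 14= 4 / 7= 0.57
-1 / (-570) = 1 / 570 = 0.00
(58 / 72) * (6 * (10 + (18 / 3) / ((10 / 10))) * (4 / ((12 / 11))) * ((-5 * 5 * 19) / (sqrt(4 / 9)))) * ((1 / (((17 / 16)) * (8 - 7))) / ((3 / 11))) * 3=-106673600 / 51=-2091639.22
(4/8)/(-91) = -1/182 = -0.01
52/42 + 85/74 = 3709/1554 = 2.39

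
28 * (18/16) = 63/2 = 31.50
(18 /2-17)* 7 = -56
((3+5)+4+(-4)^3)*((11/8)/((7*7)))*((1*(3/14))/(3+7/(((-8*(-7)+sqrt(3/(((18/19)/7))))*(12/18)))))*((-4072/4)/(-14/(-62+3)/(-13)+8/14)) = 5075239*sqrt(798)/159580260+14398453043/79790130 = 181.35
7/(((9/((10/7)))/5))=5.56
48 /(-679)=-48 /679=-0.07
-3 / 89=-0.03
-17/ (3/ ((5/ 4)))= -85/ 12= -7.08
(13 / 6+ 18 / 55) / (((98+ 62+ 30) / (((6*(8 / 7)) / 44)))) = 823 / 402325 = 0.00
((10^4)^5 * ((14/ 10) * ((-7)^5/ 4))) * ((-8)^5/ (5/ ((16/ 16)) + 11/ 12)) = 231307345920000000000000000000/ 71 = 3257849942535211267605634000.00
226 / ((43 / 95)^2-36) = -2039650 / 323051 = -6.31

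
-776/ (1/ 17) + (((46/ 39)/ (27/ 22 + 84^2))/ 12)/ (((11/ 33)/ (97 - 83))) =-79878888850/ 6055101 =-13192.00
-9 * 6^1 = -54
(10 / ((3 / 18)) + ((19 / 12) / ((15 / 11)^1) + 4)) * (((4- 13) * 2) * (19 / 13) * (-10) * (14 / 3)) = 79997.79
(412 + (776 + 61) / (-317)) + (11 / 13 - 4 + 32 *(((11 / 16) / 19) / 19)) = 406.27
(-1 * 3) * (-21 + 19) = 6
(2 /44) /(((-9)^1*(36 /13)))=-13 /7128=-0.00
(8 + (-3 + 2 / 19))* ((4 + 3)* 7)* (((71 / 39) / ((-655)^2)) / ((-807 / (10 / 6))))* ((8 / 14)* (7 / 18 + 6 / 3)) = -4145974 / 1385377412445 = -0.00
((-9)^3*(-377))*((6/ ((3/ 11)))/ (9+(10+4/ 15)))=90694890/ 289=313823.15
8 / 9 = 0.89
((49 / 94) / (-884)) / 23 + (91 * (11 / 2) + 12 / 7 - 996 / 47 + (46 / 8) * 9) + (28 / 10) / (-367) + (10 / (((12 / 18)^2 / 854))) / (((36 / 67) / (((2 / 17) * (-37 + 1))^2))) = 267936185913846917 / 417340934920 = 642007.92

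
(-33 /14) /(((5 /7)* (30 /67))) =-737 /100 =-7.37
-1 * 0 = 0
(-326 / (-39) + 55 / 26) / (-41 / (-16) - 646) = -0.02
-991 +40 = -951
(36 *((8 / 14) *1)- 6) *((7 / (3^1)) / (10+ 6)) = 17 / 8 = 2.12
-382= -382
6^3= 216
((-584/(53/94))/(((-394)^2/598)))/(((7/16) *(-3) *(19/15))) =656556160/273564641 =2.40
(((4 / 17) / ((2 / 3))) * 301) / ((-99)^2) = 602 / 55539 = 0.01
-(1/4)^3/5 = -1/320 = -0.00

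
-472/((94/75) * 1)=-17700/47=-376.60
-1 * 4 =-4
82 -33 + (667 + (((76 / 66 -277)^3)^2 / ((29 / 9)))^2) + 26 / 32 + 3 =5180056484673452951102731002947707085443903051813 / 277075571767992168336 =18695464387639871426957080000.00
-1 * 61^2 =-3721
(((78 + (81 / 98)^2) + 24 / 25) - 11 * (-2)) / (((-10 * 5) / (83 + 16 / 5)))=-175.23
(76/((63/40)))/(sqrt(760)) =8 * sqrt(190)/63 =1.75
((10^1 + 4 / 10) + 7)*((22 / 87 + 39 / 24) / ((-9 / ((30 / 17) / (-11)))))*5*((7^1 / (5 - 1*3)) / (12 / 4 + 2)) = 9149 / 4488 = 2.04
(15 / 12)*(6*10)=75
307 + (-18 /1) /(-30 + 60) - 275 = 157 /5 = 31.40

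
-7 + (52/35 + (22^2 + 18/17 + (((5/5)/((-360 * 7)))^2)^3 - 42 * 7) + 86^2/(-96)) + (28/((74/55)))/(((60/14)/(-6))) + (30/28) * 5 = 13647869047251668275200629/161084550715232256000000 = 84.72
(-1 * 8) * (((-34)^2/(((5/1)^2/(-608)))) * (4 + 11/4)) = 37953792/25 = 1518151.68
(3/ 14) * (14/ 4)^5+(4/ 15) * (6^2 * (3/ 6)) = 37551/ 320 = 117.35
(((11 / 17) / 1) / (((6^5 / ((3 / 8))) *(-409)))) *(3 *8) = -11 / 6007392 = -0.00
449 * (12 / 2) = 2694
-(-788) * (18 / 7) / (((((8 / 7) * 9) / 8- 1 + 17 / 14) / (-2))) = -18912 / 7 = -2701.71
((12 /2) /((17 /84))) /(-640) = -63 /1360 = -0.05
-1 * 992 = -992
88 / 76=22 / 19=1.16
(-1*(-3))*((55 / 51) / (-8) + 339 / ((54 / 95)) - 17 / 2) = 719411 / 408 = 1763.26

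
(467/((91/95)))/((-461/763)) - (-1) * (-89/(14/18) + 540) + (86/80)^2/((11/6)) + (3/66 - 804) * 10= -8420.25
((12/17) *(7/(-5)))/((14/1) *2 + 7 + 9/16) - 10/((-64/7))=1649767/1547680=1.07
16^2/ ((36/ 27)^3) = 108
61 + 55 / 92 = 61.60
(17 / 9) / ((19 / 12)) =68 / 57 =1.19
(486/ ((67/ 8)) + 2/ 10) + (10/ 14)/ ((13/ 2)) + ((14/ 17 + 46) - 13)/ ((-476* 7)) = 14389012679/ 246684620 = 58.33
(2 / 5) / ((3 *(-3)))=-2 / 45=-0.04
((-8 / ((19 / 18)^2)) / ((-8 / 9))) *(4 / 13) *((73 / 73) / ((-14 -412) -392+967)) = 11664 / 699257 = 0.02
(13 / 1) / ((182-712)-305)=-13 / 835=-0.02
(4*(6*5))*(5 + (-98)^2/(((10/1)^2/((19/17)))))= 1145856/85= 13480.66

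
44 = 44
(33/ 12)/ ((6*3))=11/ 72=0.15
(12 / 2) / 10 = 3 / 5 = 0.60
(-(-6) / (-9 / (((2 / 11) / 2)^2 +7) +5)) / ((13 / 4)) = 20352 / 40963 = 0.50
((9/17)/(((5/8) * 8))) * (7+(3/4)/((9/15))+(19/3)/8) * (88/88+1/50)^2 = 99603/100000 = 1.00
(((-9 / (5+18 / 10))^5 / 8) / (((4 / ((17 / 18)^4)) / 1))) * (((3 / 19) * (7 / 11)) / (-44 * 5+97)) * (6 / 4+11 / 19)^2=1228696875 / 3446404087808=0.00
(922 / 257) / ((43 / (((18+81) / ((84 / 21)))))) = 45639 / 22102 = 2.06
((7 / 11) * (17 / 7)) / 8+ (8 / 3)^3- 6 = 31259 / 2376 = 13.16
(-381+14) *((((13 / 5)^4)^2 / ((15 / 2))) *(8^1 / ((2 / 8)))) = -19159883174848 / 5859375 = -3269953.40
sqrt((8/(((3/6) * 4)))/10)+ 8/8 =sqrt(10)/5+ 1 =1.63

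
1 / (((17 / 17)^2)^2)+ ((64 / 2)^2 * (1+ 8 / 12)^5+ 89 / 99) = 35205076 / 2673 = 13170.62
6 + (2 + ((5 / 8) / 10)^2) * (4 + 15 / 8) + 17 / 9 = 362407 / 18432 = 19.66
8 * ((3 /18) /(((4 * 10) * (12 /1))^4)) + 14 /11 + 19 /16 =1077442560011 /437944320000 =2.46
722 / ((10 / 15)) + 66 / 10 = 5448 / 5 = 1089.60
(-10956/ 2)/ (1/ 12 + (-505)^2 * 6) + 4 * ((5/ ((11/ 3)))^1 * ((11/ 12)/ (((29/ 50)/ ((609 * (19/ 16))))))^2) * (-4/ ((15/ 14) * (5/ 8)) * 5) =-15631091336171069/ 73447204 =-212820781.25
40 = 40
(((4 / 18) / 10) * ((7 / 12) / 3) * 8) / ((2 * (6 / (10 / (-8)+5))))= 7 / 648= 0.01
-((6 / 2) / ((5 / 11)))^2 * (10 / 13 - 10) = 26136 / 65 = 402.09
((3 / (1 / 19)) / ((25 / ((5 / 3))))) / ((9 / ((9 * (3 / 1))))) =57 / 5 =11.40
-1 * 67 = -67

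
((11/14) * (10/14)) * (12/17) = 330/833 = 0.40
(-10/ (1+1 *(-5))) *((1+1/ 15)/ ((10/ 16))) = 64/ 15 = 4.27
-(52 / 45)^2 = -2704 / 2025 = -1.34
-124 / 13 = -9.54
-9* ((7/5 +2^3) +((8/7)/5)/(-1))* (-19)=1568.31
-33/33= -1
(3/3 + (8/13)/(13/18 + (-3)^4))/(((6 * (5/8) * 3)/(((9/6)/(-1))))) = -38534/286845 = -0.13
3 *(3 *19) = 171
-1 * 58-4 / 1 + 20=-42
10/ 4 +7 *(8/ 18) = 5.61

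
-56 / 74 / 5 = -28 / 185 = -0.15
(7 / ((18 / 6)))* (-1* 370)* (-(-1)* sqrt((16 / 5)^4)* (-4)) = 530432 / 15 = 35362.13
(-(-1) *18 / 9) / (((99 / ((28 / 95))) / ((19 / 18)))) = 28 / 4455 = 0.01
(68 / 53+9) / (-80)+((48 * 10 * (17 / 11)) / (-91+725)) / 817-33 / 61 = -98454176167 / 147366812912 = -0.67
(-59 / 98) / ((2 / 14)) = -59 / 14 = -4.21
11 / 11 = 1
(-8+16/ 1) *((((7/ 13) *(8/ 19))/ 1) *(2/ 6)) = 448/ 741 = 0.60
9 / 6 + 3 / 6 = 2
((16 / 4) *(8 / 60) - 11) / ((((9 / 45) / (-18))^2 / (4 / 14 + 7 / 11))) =-6019380 / 77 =-78173.77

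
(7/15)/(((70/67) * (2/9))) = 201/100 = 2.01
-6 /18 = -1 /3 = -0.33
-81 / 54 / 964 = -3 / 1928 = -0.00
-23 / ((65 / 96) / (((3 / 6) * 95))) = -20976 / 13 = -1613.54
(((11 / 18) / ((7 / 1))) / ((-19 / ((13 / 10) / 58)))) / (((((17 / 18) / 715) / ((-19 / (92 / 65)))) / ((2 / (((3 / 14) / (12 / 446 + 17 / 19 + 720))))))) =4060055395825 / 576520116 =7042.35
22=22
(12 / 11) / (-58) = -6 / 319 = -0.02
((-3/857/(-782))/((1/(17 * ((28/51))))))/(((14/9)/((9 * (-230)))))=-810/14569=-0.06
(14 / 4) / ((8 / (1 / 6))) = 7 / 96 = 0.07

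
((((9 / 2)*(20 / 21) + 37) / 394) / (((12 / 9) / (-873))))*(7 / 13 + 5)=-6812019 / 17927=-379.99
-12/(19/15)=-180/19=-9.47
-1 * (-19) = 19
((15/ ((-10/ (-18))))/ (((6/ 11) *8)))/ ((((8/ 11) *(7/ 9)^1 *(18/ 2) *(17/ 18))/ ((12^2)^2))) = 3175524/ 119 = 26685.08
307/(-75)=-307/75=-4.09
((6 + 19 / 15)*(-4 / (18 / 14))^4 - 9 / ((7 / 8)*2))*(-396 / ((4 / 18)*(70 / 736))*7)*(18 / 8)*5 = -942049726112 / 945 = -996878017.05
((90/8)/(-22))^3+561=382214667/681472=560.87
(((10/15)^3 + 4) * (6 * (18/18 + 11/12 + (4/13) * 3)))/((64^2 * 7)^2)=12847/144275668992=0.00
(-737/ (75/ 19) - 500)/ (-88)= 51503/ 6600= 7.80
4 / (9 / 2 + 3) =8 / 15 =0.53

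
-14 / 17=-0.82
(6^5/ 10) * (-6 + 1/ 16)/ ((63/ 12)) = -6156/ 7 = -879.43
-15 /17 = -0.88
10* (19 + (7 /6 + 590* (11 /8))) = 49885 /6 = 8314.17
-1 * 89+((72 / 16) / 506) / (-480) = -14410883 / 161920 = -89.00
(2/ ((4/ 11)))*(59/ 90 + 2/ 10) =847/ 180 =4.71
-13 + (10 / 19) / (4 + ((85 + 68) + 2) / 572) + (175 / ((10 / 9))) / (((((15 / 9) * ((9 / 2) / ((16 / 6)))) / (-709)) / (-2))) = 3685283435 / 46417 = 79395.12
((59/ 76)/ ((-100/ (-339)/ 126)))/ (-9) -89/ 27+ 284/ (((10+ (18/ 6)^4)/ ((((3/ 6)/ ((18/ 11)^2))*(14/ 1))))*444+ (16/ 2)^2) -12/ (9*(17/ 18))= -8502428745221/ 204711521400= -41.53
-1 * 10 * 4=-40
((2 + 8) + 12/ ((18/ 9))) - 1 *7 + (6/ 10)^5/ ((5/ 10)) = 28611/ 3125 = 9.16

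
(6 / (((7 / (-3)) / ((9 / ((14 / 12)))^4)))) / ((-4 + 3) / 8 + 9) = -1224440064 / 1193297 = -1026.10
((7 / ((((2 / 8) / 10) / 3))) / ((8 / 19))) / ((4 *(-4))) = -1995 / 16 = -124.69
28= 28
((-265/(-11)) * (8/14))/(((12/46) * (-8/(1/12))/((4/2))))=-6095/5544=-1.10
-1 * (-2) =2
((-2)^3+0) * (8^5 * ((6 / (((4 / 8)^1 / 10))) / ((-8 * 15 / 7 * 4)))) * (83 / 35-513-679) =-545744486.40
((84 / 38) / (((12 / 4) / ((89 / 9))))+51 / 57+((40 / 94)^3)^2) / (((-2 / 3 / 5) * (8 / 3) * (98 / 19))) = -75455331226355 / 16901809635872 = -4.46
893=893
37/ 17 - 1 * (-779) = 13280/ 17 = 781.18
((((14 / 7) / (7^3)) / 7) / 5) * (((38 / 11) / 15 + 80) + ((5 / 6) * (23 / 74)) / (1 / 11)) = 2028799 / 146581050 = 0.01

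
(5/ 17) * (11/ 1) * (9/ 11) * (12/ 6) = 90/ 17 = 5.29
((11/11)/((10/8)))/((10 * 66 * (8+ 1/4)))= 4/27225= 0.00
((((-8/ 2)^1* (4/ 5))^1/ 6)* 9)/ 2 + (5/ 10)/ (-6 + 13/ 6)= -291/ 115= -2.53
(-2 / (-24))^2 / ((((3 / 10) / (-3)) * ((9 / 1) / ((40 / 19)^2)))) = -1000 / 29241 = -0.03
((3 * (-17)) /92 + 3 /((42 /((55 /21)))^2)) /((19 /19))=-1618301 /2982042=-0.54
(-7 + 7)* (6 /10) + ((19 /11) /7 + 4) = 327 /77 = 4.25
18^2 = 324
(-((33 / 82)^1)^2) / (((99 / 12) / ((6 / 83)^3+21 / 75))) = -132260997 / 24029348675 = -0.01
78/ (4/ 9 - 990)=-351/ 4453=-0.08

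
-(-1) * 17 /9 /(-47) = -0.04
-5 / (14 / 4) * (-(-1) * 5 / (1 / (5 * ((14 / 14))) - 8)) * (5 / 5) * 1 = 250 / 273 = 0.92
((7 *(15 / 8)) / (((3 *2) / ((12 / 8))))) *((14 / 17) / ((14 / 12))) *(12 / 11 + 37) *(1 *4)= 352.90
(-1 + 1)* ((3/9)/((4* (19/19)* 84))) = 0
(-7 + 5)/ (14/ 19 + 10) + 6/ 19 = 251/ 1938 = 0.13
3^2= 9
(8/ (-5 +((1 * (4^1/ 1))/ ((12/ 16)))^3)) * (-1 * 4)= -864/ 3961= -0.22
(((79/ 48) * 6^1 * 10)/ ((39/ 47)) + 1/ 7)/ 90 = 130111/ 98280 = 1.32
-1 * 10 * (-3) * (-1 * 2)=-60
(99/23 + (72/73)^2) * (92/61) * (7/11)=18110484/3575759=5.06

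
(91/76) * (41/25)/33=3731/62700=0.06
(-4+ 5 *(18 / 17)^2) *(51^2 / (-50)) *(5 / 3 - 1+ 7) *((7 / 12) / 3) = -9338 / 75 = -124.51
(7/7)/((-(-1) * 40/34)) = 17/20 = 0.85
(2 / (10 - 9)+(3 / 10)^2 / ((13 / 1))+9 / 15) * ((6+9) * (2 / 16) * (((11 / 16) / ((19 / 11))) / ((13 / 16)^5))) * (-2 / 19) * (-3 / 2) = 7558391808 / 8712390245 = 0.87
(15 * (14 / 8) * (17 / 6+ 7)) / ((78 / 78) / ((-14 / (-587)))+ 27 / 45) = 72275 / 11908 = 6.07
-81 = -81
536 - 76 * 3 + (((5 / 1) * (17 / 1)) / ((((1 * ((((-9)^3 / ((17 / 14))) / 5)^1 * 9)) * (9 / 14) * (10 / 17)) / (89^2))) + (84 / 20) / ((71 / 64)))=-56004115543 / 41924790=-1335.82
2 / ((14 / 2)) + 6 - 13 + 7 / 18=-797 / 126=-6.33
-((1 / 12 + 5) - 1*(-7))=-145 / 12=-12.08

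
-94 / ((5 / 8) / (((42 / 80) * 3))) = -5922 / 25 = -236.88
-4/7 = -0.57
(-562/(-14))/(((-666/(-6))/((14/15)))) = 562/1665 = 0.34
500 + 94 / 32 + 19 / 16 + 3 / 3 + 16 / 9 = 506.90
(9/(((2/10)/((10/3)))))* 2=300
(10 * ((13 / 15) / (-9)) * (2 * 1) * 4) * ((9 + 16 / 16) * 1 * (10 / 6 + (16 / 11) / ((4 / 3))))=-189280 / 891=-212.44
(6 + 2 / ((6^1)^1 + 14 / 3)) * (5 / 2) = 495 / 32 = 15.47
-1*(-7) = 7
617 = 617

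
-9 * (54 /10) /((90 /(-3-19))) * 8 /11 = 216 /25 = 8.64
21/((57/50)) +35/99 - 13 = 5.77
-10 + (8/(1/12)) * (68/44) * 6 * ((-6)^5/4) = -19035758/11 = -1730523.45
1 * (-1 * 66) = -66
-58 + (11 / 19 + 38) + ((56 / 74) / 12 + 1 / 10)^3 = -504543173921 / 25984989000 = -19.42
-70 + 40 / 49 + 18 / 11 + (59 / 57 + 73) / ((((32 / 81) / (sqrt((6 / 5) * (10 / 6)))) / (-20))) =-142425 * sqrt(2) / 38 - 36408 / 539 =-5368.06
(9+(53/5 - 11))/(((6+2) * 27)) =43/1080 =0.04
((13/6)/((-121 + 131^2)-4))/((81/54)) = 13/153324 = 0.00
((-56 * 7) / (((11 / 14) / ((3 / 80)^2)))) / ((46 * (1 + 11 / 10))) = -147 / 20240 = -0.01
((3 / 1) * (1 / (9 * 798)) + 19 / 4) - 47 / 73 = 1435349 / 349524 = 4.11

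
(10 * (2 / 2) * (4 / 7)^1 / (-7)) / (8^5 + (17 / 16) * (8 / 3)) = -48 / 1926925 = -0.00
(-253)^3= -16194277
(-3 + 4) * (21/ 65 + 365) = 23746/ 65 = 365.32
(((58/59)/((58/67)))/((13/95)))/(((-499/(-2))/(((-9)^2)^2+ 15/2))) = 83617005/382733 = 218.47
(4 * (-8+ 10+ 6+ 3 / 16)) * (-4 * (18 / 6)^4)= -10611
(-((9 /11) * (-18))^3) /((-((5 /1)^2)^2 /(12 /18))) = -2834352 /831875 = -3.41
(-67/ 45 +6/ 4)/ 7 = 1/ 630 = 0.00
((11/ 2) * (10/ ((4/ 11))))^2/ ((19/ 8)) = 366025/ 38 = 9632.24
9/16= 0.56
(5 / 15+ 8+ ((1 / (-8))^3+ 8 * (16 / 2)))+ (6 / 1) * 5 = 157181 / 1536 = 102.33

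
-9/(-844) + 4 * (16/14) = 27071/5908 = 4.58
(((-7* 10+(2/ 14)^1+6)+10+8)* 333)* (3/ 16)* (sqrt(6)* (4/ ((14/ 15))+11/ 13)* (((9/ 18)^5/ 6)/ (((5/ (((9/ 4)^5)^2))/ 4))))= -174056898603835431* sqrt(6)/ 854966927360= -498674.95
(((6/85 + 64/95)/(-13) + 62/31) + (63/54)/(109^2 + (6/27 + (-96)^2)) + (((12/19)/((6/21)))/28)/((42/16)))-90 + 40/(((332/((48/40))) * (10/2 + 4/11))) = -98165574453391/1115515787750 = -88.00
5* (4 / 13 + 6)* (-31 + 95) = 26240 / 13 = 2018.46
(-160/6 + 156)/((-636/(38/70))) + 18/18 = 14852/16695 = 0.89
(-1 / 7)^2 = 1 / 49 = 0.02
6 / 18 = 1 / 3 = 0.33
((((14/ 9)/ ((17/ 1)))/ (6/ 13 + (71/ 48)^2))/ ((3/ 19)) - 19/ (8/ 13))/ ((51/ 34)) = -992578145/ 48566484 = -20.44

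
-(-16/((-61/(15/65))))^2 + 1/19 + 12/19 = 0.68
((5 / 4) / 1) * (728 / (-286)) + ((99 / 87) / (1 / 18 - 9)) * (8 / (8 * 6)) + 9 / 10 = -1182809 / 513590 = -2.30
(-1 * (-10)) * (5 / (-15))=-10 / 3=-3.33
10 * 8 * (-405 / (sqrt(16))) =-8100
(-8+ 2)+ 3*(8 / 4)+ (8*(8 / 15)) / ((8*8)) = 1 / 15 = 0.07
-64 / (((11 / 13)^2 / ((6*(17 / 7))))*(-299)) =84864 / 19481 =4.36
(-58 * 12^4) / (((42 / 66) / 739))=-9776650752 / 7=-1396664393.14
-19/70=-0.27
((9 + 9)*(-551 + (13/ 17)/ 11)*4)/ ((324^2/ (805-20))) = -40436920/ 136323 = -296.63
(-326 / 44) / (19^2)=-163 / 7942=-0.02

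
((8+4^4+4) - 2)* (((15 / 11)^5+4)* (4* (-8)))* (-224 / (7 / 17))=40355613.19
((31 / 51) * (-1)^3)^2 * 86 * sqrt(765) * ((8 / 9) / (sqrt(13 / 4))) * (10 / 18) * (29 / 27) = 191738720 * sqrt(1105) / 24649677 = 258.57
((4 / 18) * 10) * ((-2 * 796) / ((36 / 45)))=-39800 / 9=-4422.22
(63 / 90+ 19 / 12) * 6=137 / 10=13.70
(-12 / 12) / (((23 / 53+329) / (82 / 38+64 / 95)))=-14257 / 1658700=-0.01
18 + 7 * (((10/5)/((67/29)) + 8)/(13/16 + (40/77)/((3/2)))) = 20533266/286961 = 71.55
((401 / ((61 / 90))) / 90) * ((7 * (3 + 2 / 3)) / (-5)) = -30877 / 915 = -33.75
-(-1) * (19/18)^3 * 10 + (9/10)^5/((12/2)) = 1729098907/145800000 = 11.86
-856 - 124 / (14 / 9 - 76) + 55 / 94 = -26884563 / 31490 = -853.75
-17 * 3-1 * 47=-98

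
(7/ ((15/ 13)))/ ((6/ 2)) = 91/ 45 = 2.02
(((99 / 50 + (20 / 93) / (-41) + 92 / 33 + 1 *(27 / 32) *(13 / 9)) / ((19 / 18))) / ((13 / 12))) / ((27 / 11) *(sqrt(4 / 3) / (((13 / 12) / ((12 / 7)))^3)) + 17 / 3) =-44265105483538456257741 / 140402833812148375809100 + 12662427295344960387072 *sqrt(3) / 35100708453037093952275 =0.31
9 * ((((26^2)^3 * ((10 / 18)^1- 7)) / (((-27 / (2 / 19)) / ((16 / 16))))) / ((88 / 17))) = 76147738784 / 5643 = 13494194.36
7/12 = 0.58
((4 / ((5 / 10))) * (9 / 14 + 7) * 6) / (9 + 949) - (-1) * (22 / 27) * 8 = 624796 / 90531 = 6.90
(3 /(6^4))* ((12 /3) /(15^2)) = 1 /24300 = 0.00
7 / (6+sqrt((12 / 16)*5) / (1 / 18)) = -14 / 393+7*sqrt(15) / 131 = 0.17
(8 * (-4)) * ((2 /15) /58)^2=-32 /189225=-0.00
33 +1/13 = 430/13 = 33.08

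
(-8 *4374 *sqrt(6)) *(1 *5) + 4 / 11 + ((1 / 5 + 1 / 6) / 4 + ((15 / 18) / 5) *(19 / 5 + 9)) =1139 / 440- 174960 *sqrt(6) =-428560.14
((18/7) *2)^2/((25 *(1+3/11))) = 7128/8575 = 0.83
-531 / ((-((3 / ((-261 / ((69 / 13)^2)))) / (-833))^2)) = 3513986392.52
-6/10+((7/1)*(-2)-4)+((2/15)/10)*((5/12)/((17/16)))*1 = -2845/153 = -18.59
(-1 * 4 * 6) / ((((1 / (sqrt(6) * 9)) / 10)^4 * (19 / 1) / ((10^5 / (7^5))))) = -5668704000000000 / 319333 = -17751701202.19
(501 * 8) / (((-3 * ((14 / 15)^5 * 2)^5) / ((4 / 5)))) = -8433890210210144519805908203125 / 44998795805848373114515226624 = -187.42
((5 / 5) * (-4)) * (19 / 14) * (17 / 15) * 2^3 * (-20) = 20672 / 21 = 984.38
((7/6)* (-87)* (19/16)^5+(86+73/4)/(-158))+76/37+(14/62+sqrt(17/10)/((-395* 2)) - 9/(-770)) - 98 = -24585806979936533/73161255157760 - sqrt(170)/7900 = -336.05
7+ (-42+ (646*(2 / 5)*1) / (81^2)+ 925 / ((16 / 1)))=11994497 / 524880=22.85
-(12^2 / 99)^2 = -2.12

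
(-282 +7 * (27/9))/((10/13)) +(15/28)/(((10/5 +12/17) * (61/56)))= -4757829/14030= -339.12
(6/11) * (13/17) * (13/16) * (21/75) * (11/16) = 3549/54400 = 0.07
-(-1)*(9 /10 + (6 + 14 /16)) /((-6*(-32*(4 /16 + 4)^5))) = 622 /21297855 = 0.00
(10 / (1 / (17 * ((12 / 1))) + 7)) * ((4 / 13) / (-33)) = -2720 / 204347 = -0.01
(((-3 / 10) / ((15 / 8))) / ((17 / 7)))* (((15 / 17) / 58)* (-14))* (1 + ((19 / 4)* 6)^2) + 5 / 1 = 687716 / 41905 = 16.41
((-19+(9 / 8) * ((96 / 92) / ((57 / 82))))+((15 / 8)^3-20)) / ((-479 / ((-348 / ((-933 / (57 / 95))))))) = 119595159 / 8332729984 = 0.01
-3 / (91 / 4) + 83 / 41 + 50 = 193611 / 3731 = 51.89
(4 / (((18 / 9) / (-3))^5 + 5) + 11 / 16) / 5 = 5713 / 18928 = 0.30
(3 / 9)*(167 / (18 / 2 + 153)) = 167 / 486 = 0.34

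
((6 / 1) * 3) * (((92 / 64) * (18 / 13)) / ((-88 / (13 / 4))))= -1863 / 1408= -1.32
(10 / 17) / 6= 5 / 51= 0.10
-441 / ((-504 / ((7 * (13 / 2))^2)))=1811.47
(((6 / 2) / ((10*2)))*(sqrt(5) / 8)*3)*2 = 9*sqrt(5) / 80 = 0.25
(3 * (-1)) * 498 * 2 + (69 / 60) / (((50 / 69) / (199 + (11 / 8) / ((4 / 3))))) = -85457613 / 32000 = -2670.55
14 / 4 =7 / 2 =3.50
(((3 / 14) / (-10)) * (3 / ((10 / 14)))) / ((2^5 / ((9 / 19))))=-81 / 60800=-0.00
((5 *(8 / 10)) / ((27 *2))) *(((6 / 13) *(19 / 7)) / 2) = 38 / 819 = 0.05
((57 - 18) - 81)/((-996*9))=7/1494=0.00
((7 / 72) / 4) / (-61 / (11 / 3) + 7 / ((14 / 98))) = 77 / 102528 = 0.00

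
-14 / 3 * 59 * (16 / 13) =-13216 / 39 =-338.87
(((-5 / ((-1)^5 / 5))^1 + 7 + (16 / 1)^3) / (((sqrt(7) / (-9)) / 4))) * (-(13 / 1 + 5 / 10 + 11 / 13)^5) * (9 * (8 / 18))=134120869857935568 * sqrt(7) / 2599051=136530782684.82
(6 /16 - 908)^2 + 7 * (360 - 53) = 52859657 /64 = 825932.14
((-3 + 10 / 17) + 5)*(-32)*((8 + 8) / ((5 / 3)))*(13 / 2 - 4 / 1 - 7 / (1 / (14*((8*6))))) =317746176 / 85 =3738190.31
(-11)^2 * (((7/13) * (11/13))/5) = 9317/845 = 11.03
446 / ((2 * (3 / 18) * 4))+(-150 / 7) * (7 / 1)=184.50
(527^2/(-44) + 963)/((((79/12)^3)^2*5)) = -175693059072/13369810053655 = -0.01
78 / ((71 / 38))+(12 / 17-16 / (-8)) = 53654 / 1207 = 44.45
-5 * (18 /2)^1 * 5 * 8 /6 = -300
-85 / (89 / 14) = -1190 / 89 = -13.37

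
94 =94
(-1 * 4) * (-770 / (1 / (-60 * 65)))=-12012000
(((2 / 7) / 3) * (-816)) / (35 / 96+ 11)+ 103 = 734387 / 7637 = 96.16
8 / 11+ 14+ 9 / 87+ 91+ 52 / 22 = 108.19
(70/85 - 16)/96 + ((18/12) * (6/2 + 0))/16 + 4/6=1289/1632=0.79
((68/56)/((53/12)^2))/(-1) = -1224/19663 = -0.06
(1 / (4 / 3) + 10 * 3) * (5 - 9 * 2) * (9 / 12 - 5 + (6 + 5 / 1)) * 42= -906633 / 8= -113329.12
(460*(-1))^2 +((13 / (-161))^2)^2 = 211600.00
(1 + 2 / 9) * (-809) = -8899 / 9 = -988.78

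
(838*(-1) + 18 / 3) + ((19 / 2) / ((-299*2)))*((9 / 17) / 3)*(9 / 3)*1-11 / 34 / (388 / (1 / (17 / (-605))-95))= -27891484565 / 33527468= -831.90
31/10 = 3.10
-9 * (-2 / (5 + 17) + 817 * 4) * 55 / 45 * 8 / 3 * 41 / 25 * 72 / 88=-35371848 / 275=-128624.90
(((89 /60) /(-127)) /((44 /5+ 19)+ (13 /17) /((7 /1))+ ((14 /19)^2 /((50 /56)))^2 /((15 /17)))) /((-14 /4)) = 123234795625 /1046133605356748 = 0.00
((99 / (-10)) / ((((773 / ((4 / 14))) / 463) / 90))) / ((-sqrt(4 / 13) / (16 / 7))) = 6600528 * sqrt(13) / 37877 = 628.31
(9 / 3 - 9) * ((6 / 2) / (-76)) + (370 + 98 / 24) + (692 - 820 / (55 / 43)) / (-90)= 2812129 / 7524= 373.75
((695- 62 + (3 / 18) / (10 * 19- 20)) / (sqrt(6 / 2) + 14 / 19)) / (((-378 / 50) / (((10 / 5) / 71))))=61337795 / 86719329- 1165418105 * sqrt(3) / 1214070606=-0.96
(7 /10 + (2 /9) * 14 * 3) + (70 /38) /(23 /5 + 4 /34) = 2382569 /228570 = 10.42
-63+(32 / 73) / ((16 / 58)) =-4483 / 73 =-61.41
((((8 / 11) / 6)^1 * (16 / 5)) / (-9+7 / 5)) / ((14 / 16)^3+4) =-16384 / 1499157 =-0.01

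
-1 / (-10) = 1 / 10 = 0.10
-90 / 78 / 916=-15 / 11908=-0.00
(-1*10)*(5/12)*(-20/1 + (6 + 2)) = 50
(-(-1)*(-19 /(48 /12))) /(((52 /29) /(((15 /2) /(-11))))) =8265 /4576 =1.81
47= 47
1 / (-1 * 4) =-1 / 4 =-0.25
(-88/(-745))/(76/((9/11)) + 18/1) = 396/371755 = 0.00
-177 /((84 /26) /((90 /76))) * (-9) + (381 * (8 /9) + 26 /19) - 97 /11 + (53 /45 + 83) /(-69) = 16605934589 /18170460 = 913.90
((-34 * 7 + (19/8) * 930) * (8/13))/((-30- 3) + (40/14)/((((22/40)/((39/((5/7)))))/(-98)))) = -173426/3979599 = -0.04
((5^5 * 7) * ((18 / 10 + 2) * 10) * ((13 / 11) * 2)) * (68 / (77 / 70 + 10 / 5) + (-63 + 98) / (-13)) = 1172062500 / 31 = 37808467.74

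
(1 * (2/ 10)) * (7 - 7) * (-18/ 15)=0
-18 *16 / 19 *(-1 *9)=2592 / 19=136.42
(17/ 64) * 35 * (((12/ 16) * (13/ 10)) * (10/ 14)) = 6.47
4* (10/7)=40/7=5.71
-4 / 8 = -0.50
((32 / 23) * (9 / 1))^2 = 82944 / 529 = 156.79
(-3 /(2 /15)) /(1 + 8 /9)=-405 /34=-11.91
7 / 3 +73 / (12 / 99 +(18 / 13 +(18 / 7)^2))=5798149 / 511950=11.33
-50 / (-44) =25 / 22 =1.14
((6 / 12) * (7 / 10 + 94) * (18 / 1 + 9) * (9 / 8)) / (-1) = -1438.26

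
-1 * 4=-4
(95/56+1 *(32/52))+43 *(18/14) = 41931/728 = 57.60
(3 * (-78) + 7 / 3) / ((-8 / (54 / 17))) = 91.99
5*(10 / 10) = 5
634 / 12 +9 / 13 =4175 / 78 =53.53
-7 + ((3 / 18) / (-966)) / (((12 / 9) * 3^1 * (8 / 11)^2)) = -10386553 / 1483776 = -7.00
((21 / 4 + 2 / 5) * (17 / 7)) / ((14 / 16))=3842 / 245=15.68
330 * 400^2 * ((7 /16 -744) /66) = -594850000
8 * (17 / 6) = 68 / 3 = 22.67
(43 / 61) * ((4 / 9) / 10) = 86 / 2745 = 0.03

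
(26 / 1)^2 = 676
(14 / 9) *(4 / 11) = 56 / 99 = 0.57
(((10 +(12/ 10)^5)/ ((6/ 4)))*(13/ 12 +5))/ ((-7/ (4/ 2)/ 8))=-22791184/ 196875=-115.76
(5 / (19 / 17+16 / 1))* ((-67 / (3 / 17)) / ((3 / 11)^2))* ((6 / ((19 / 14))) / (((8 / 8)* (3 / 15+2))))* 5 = -745475500 / 49761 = -14981.12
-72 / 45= -8 / 5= -1.60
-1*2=-2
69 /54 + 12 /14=269 /126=2.13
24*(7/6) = 28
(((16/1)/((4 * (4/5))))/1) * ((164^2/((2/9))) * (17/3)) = 3429240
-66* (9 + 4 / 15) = -3058 / 5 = -611.60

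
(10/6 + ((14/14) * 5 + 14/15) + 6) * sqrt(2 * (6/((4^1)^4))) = 17 * sqrt(3)/10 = 2.94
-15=-15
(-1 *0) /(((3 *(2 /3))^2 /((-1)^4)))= 0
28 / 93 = 0.30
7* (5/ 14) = 5/ 2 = 2.50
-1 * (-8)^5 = 32768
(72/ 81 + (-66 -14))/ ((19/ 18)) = -74.95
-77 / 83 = -0.93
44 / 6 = 22 / 3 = 7.33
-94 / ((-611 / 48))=96 / 13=7.38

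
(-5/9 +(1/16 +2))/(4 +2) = 217/864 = 0.25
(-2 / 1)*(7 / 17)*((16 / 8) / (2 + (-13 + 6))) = 28 / 85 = 0.33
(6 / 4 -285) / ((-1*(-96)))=-189 / 64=-2.95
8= 8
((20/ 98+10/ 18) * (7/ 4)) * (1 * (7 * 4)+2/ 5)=4757/ 126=37.75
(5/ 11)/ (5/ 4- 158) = -20/ 6897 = -0.00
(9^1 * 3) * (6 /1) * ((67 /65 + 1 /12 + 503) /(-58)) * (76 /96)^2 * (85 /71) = -7239370899 /6852352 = -1056.48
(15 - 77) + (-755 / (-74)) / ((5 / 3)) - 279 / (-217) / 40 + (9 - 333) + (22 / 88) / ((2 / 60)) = -3857507 / 10360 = -372.35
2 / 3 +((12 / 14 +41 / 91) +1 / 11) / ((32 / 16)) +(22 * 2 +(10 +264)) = 137008 / 429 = 319.37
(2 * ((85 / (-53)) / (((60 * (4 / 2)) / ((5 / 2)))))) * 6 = -85 / 212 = -0.40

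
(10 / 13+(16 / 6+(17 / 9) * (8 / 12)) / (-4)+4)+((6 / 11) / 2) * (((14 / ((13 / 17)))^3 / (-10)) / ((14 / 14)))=-1067267627 / 6525090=-163.56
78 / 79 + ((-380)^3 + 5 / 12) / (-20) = 10403734865 / 3792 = 2743600.97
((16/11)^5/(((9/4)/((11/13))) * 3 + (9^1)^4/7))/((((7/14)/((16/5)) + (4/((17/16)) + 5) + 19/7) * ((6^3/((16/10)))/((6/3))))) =223606734848/25496479828705545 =0.00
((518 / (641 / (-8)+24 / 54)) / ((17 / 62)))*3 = -6937056 / 97529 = -71.13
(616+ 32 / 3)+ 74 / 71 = 133702 / 213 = 627.71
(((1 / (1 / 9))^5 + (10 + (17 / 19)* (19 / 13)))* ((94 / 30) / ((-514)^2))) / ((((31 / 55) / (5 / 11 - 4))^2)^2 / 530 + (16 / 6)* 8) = 35453296915042500 / 1079790010901238529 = 0.03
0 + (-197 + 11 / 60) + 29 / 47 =-196.20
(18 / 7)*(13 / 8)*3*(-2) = -351 / 14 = -25.07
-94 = -94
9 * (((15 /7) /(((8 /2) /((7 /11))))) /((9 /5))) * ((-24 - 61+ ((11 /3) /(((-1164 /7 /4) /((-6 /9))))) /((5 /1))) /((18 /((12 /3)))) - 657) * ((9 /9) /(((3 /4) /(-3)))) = 36207535 /7857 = 4608.32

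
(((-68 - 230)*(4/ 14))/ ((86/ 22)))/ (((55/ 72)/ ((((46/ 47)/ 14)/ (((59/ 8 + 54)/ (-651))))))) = 734310144/ 34730885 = 21.14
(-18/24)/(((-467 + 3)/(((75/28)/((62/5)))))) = 1125/3222016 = 0.00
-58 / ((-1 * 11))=58 / 11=5.27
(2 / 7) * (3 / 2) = 3 / 7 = 0.43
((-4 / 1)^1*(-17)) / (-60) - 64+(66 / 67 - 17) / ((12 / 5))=-288661 / 4020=-71.81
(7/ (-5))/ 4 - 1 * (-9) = 173/ 20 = 8.65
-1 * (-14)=14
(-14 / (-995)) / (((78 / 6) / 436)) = 6104 / 12935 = 0.47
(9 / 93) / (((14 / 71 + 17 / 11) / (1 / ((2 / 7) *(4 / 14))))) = 114807 / 168764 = 0.68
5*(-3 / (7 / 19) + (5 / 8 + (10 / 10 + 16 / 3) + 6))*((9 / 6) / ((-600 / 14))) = -809 / 960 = -0.84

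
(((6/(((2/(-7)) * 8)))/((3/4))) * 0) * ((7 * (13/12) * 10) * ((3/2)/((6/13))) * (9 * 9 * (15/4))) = 0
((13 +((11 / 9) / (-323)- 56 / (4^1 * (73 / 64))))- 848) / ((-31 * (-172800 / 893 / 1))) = -422533901 / 2991504960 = -0.14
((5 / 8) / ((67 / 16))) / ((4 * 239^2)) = 5 / 7654214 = 0.00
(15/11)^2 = 225/121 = 1.86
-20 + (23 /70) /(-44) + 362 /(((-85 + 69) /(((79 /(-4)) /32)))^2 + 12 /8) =-19.47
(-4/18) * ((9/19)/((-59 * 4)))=1/2242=0.00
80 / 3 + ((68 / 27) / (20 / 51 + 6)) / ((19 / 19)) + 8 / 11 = 448414 / 16137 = 27.79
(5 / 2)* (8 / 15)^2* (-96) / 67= -1024 / 1005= -1.02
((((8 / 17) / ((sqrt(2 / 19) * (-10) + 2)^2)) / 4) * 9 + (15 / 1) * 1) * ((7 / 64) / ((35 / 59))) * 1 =10089 * sqrt(38) / 1045568 + 29612631 / 10455680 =2.89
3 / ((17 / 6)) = 18 / 17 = 1.06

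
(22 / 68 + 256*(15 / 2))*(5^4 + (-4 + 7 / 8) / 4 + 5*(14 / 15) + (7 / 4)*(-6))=3876000215 / 3264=1187500.07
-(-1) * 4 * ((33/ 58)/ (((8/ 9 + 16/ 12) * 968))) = 27/ 25520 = 0.00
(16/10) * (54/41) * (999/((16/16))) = 431568/205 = 2105.21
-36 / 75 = -12 / 25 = -0.48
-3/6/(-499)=1/998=0.00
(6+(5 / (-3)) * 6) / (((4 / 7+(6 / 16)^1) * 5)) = -224 / 265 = -0.85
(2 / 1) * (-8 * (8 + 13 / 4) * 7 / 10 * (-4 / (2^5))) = 15.75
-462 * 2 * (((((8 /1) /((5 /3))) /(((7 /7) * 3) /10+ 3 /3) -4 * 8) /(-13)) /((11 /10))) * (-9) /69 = 40320 /169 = 238.58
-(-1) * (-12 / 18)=-2 / 3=-0.67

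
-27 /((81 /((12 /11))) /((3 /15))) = -4 /55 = -0.07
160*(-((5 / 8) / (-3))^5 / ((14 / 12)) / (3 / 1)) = 15625 / 870912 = 0.02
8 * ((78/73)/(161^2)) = 624/1892233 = 0.00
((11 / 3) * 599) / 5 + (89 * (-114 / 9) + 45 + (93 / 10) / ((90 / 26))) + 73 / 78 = -639.44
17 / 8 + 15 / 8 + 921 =925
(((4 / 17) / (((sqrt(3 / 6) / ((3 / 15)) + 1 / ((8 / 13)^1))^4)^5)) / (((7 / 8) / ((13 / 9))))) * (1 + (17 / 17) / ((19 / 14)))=545692791787556842519994376196333142805494659574398976 / 679217711126596351689172726320248360977149062710791101375583- 398207504346560887800383962513520690935085871923200 * sqrt(2) / 700947070306084986263336146873321321957842169980176575207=0.00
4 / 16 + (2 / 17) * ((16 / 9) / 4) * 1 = 185 / 612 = 0.30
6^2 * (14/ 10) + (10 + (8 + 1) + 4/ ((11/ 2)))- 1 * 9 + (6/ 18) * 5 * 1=10361/ 165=62.79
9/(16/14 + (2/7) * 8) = 21/8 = 2.62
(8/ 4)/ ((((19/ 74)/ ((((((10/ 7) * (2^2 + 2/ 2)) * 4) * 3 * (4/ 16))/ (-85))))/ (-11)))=48840/ 2261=21.60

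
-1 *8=-8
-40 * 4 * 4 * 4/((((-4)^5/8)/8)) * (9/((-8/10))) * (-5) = 9000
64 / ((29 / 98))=6272 / 29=216.28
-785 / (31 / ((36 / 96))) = -2355 / 248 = -9.50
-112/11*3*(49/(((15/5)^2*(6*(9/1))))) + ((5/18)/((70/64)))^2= -43880/14553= -3.02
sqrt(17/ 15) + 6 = sqrt(255)/ 15 + 6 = 7.06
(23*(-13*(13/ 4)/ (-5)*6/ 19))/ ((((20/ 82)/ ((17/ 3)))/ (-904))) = -612288014/ 475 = -1289027.40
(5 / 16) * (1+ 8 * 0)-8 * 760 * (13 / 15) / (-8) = 31631 / 48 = 658.98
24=24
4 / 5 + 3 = 19 / 5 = 3.80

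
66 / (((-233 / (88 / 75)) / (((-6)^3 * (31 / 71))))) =12963456 / 413575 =31.34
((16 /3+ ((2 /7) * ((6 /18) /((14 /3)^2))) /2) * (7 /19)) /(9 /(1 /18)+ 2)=21961 /1832208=0.01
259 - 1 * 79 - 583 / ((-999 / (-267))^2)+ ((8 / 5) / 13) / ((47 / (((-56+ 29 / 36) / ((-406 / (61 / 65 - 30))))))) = 618404000704622 / 4470015984525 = 138.34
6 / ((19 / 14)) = 84 / 19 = 4.42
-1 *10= -10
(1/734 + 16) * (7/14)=11745/1468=8.00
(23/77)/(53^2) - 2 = -432563/216293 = -2.00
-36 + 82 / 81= -2834 / 81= -34.99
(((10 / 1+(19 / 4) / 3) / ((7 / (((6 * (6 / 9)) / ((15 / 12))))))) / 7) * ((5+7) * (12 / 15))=8896 / 1225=7.26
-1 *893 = -893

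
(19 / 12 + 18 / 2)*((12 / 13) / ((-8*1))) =-127 / 104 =-1.22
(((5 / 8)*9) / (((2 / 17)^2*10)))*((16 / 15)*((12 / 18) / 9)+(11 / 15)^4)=5387249 / 360000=14.96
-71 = -71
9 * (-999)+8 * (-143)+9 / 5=-50666 / 5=-10133.20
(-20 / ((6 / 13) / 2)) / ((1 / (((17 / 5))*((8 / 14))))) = -3536 / 21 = -168.38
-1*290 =-290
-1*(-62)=62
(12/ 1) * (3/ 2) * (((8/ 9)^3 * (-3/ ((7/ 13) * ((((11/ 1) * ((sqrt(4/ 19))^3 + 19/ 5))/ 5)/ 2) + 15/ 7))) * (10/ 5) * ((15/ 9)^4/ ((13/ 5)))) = -307144922560000000/ 5993837596088073 + 917593600000000 * sqrt(19)/ 5993837596088073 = -50.58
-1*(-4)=4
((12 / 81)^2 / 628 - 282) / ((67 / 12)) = -129102968 / 2556117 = -50.51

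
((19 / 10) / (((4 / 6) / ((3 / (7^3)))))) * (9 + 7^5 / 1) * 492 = 353690928 / 1715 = 206233.78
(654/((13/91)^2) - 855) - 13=31178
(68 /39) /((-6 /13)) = -34 /9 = -3.78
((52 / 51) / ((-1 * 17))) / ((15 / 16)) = -832 / 13005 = -0.06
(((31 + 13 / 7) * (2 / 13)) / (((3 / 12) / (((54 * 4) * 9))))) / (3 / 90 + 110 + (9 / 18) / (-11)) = 147549600 / 412867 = 357.38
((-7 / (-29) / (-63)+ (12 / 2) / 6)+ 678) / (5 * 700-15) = 177218 / 909585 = 0.19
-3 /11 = -0.27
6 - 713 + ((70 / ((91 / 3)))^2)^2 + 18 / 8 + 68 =-69504867 / 114244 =-608.39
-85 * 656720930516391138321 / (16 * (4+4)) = -55821279093893246757285 / 128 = -436103742921040990291.29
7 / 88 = 0.08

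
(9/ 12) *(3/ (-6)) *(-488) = 183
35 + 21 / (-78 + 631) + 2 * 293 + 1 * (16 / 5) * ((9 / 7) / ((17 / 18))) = 29396658 / 47005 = 625.39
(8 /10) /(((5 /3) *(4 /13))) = 39 /25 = 1.56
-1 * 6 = -6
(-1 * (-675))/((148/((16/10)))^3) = 216/253265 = 0.00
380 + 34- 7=407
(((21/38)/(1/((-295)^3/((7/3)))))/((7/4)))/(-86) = 231051375/5719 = 40400.66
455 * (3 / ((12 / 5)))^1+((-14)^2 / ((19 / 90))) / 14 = 48265 / 76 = 635.07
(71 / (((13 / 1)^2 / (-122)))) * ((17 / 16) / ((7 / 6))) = -220881 / 4732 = -46.68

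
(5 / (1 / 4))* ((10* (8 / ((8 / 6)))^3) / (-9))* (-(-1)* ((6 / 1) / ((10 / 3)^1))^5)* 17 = -192735936 / 125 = -1541887.49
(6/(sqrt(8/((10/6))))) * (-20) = -54.77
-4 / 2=-2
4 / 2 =2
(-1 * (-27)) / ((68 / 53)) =1431 / 68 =21.04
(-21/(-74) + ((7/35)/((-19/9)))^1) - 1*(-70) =493429/7030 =70.19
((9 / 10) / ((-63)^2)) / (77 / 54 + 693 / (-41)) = -123 / 8394925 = -0.00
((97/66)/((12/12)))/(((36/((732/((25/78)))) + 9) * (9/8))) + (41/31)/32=784563979/4212828576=0.19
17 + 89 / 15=344 / 15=22.93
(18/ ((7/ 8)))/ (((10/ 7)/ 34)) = 2448/ 5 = 489.60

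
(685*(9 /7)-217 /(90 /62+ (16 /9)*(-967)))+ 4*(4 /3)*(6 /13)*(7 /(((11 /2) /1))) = 60578226640 /68529461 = 883.97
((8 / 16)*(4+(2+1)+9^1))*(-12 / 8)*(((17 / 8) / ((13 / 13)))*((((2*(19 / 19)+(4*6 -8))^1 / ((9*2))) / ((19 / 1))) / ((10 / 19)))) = -51 / 20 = -2.55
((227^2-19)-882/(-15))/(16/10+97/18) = 4641192/629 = 7378.68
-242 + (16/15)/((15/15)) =-240.93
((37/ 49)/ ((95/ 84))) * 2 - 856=-568352/ 665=-854.66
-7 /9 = -0.78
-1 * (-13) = 13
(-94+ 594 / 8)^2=6241 / 16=390.06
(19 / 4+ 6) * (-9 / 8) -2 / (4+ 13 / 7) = -16315 / 1312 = -12.44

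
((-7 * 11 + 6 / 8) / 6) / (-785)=0.02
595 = 595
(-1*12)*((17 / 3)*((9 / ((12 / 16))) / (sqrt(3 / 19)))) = -272*sqrt(57) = -2053.55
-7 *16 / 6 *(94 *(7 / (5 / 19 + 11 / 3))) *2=-6251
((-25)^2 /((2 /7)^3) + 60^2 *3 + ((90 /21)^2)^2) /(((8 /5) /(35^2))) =91080096875 /3136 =29043398.24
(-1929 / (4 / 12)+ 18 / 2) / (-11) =5778 / 11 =525.27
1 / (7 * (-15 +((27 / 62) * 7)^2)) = -3844 / 153573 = -0.03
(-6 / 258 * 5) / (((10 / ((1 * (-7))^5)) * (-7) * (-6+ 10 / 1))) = -6.98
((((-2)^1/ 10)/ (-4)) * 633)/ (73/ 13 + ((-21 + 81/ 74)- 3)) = -304473/ 166330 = -1.83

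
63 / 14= 9 / 2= 4.50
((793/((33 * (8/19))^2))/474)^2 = 81952230529/1091370953097216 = 0.00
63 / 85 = 0.74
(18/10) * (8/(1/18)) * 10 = 2592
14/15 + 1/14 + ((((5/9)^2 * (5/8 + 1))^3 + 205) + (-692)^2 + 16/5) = 4562417844257111/9523422720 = 479073.33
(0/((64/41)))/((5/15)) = 0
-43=-43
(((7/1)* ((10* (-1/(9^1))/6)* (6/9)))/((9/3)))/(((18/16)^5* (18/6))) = -2293760/43046721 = -0.05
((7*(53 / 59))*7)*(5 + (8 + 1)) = 36358 / 59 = 616.24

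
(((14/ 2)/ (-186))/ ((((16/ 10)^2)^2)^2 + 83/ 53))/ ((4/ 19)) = -20703125/ 5155496664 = -0.00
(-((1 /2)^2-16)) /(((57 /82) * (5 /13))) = 11193 /190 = 58.91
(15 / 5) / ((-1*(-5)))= 3 / 5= 0.60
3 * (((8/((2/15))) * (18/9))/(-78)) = -60/13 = -4.62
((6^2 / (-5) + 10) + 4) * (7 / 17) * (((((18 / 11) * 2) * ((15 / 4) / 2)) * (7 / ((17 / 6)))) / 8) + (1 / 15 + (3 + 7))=172483 / 11220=15.37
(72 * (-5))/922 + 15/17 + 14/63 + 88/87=3529669/2045457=1.73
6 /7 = 0.86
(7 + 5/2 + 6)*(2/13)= 31/13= 2.38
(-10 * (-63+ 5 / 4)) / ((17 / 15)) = 18525 / 34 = 544.85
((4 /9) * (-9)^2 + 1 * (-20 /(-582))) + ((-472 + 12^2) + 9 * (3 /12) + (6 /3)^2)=-332573 /1164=-285.72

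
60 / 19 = 3.16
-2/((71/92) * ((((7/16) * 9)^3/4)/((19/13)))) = -57278464/230793381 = -0.25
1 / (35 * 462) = 1 / 16170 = 0.00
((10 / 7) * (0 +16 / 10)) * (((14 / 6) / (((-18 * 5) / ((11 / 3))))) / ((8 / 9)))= -11 / 45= -0.24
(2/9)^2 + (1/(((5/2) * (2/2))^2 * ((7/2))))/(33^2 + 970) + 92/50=55144786/29186325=1.89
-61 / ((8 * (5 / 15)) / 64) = -1464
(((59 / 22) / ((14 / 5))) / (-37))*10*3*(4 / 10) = -885 / 2849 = -0.31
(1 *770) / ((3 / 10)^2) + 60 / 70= 539054 / 63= 8556.41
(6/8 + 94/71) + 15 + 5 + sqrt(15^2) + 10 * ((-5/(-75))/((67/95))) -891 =-48691555/57084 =-852.98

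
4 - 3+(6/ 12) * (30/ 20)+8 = 39/ 4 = 9.75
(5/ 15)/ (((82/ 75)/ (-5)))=-125/ 82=-1.52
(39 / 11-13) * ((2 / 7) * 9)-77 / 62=-121993 / 4774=-25.55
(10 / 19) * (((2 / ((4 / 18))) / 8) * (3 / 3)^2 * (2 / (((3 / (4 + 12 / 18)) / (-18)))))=-630 / 19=-33.16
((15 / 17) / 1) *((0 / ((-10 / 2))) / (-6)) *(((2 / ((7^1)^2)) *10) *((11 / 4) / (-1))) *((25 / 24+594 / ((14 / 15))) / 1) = 0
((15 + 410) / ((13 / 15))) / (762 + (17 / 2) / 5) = 63750 / 99281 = 0.64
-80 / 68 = -20 / 17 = -1.18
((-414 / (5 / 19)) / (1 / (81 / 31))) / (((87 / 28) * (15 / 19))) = -1675.75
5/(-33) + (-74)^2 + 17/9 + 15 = 543781/99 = 5492.74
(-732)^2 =535824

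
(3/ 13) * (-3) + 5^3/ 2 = 1607/ 26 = 61.81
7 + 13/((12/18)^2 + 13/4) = 10.52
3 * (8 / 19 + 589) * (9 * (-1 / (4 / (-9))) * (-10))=-13606785 / 38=-358073.29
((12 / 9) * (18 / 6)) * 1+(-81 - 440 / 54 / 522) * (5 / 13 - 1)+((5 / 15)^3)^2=14801717 / 274833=53.86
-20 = -20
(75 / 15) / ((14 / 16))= 40 / 7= 5.71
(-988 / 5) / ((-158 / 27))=13338 / 395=33.77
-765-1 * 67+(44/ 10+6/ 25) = -20684/ 25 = -827.36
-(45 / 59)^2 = -2025 / 3481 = -0.58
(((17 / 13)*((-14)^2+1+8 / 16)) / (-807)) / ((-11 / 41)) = 275315 / 230802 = 1.19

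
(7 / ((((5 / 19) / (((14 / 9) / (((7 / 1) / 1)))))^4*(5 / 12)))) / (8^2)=912247 / 6834375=0.13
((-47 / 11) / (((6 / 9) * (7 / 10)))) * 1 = -705 / 77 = -9.16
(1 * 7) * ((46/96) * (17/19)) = 2737/912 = 3.00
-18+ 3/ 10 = -177/ 10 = -17.70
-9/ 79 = -0.11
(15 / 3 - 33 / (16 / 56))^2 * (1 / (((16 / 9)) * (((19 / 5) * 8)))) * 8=2197845 / 1216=1807.44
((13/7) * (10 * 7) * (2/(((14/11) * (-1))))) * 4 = -5720/7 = -817.14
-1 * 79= -79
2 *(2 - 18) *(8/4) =-64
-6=-6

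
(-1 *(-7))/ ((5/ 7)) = 49/ 5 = 9.80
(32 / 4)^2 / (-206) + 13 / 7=1115 / 721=1.55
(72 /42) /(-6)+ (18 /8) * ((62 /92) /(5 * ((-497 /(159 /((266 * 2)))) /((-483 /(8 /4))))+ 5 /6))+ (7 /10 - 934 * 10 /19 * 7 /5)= -283094157771 /411621700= -687.75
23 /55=0.42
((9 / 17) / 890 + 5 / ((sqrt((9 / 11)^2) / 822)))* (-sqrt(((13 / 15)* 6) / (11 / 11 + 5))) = -228009127* sqrt(195) / 680850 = -4676.47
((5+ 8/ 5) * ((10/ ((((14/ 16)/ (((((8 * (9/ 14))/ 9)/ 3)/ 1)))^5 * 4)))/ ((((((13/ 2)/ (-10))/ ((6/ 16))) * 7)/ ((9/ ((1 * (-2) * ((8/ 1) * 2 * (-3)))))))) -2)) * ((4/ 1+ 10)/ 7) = -30537978398092/ 1156736144655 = -26.40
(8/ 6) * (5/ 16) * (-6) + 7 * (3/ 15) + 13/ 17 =-57/ 170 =-0.34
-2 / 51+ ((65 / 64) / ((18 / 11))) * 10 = 60391 / 9792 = 6.17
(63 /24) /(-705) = -7 /1880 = -0.00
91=91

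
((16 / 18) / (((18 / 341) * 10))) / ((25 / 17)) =11594 / 10125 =1.15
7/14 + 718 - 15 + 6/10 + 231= 9351/10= 935.10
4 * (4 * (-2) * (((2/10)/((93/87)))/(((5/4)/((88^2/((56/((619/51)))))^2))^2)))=-1913956152677549319921860608/62942584453875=-30407968933657.58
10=10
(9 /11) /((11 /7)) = 63 /121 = 0.52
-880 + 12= -868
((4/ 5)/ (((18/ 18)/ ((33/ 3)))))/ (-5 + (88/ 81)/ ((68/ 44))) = -60588/ 29585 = -2.05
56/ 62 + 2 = 2.90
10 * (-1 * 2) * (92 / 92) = -20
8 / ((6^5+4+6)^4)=1 / 459375268783202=0.00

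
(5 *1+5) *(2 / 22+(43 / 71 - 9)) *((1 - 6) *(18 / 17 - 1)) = 324250 / 13277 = 24.42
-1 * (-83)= 83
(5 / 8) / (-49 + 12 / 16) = -5 / 386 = -0.01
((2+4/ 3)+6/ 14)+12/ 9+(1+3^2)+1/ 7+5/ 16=5225/ 336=15.55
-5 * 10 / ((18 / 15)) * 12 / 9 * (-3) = 500 / 3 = 166.67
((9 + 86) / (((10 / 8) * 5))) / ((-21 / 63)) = -228 / 5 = -45.60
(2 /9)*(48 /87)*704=22528 /261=86.31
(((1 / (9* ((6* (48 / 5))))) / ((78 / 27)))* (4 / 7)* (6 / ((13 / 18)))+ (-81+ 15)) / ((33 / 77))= -104099 / 676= -153.99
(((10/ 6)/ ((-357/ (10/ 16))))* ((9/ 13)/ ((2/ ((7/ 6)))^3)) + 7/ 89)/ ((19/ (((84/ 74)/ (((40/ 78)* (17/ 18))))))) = 446810763/ 46289569280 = 0.01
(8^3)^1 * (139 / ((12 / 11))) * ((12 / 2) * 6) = 2348544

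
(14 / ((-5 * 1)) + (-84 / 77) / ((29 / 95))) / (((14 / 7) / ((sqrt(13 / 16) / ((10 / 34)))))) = -86411 * sqrt(13) / 31900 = -9.77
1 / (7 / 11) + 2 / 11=1.75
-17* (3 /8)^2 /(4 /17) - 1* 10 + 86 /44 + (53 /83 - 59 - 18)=-94.57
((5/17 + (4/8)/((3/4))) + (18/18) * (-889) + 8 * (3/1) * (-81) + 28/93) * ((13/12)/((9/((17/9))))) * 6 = -1077791/279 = -3863.05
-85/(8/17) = -1445/8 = -180.62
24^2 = 576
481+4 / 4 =482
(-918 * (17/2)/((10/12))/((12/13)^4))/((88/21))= -173336709/56320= -3077.71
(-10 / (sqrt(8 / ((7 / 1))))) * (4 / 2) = -5 * sqrt(14) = -18.71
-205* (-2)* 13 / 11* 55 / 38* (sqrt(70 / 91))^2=10250 / 19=539.47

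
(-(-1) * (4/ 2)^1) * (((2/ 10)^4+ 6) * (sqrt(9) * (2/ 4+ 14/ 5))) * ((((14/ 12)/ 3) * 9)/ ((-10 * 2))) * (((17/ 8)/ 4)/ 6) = -1.84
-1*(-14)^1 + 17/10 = 157/10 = 15.70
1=1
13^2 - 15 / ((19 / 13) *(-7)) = 22672 / 133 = 170.47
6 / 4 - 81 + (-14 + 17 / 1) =-153 / 2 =-76.50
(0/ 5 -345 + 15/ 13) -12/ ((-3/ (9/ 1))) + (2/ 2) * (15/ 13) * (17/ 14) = -55773/ 182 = -306.45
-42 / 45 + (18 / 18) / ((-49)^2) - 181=-181.93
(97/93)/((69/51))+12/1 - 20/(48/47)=-19429/2852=-6.81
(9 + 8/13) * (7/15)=175/39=4.49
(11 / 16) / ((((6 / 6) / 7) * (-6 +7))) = 77 / 16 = 4.81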